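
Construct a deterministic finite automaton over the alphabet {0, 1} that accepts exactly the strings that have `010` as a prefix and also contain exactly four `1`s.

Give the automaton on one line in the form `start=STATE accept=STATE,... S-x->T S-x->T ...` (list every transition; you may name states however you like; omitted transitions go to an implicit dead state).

Handle the two conditions separately and then intersect. The first has 5 states tracking whether the input so far still matches the prefix `010`; the second has 6 states tracking the count of `1`s, saturating at 5. A product state is a pair (one from each), accepting exactly when both do. After merging equivalent states the machine shrinks.
With 8 states:
        0   1  
>  S0   S1  S2 
   S1   S2  S3 
   S2   S2  S2 
   S3   S4  S2 
   S4   S4  S5 
   S5   S5  S6 
   S6   S6  S7 
 * S7   S7  S2 
(> = start, * = accepting)

start=S0 accept=S7 S0-0->S1 S0-1->S2 S1-0->S2 S1-1->S3 S2-0->S2 S2-1->S2 S3-0->S4 S3-1->S2 S4-0->S4 S4-1->S5 S5-0->S5 S5-1->S6 S6-0->S6 S6-1->S7 S7-0->S7 S7-1->S2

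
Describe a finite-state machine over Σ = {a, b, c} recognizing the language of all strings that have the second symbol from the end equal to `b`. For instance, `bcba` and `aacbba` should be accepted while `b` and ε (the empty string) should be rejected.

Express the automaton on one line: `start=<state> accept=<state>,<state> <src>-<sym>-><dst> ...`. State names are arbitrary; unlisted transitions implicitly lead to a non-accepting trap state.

Because acceptance depends on a position counted from the end, the machine has to buffer the most recent 2 symbols. Make each state the string of the last up-to-2 symbols read; on input `x` shift the window left and append `x`. Accept when the buffered window has length 2 and begins with `b`.
A 13-state machine:
          a    b    c  
>  q0     q1   q2   q3 
   q1     q4   q5   q6 
   q2     q7   q8   q9 
   q3    q10  q11  q12 
   q4     q4   q5   q6 
   q5     q7   q8   q9 
   q6    q10  q11  q12 
 * q7     q4   q5   q6 
 * q8     q7   q8   q9 
 * q9    q10  q11  q12 
   q10    q4   q5   q6 
   q11    q7   q8   q9 
   q12   q10  q11  q12 
(> = start, * = accepting)

start=q0 accept=q7,q8,q9 q0-a->q1 q0-b->q2 q0-c->q3 q1-a->q4 q1-b->q5 q1-c->q6 q2-a->q7 q2-b->q8 q2-c->q9 q3-a->q10 q3-b->q11 q3-c->q12 q4-a->q4 q4-b->q5 q4-c->q6 q5-a->q7 q5-b->q8 q5-c->q9 q6-a->q10 q6-b->q11 q6-c->q12 q7-a->q4 q7-b->q5 q7-c->q6 q8-a->q7 q8-b->q8 q8-c->q9 q9-a->q10 q9-b->q11 q9-c->q12 q10-a->q4 q10-b->q5 q10-c->q6 q11-a->q7 q11-b->q8 q11-c->q9 q12-a->q10 q12-b->q11 q12-c->q12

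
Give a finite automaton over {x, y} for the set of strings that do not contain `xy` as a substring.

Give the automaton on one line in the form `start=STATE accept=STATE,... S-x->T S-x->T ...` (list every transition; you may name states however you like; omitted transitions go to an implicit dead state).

start=q0 accept=q0,q1 q0-x->q1 q0-y->q0 q1-x->q1 q1-y->q2 q2-x->q2 q2-y->q2

This is the complement of 'contains `xy`'. Use the same substring-matching states — q0 through q2 holding how much of `xy` has just been matched — but flip the accepting set: everything except the trap q2 accepts.
With 3 states:
        x   y  
>* q0   q1  q0 
 * q1   q1  q2 
   q2   q2  q2 
(> = start, * = accepting)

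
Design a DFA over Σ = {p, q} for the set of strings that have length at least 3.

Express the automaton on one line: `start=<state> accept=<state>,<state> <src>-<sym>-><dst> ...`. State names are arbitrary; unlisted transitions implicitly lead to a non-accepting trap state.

Count input length up to 4: every symbol moves from s0 toward s4, which means 'more than 3' and absorbs. Accept from {s3, s4}.
With 5 states:
        p   q  
>  s0   s1  s1 
   s1   s2  s2 
   s2   s3  s3 
 * s3   s4  s4 
 * s4   s4  s4 
(> = start, * = accepting)

start=s0 accept=s3,s4 s0-p->s1 s0-q->s1 s1-p->s2 s1-q->s2 s2-p->s3 s2-q->s3 s3-p->s4 s3-q->s4 s4-p->s4 s4-q->s4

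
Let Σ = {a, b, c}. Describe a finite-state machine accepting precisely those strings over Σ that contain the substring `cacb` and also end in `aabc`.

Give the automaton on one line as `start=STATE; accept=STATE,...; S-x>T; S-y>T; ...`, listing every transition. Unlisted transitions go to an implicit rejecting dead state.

start=S0; accept=S8; S0-a>S0; S0-b>S0; S0-c>S1; S1-a>S2; S1-b>S0; S1-c>S1; S2-a>S0; S2-b>S0; S2-c>S3; S3-a>S2; S3-b>S4; S3-c>S1; S4-a>S5; S4-b>S4; S4-c>S4; S5-a>S6; S5-b>S4; S5-c>S4; S6-a>S6; S6-b>S7; S6-c>S4; S7-a>S5; S7-b>S4; S7-c>S8; S8-a>S5; S8-b>S4; S8-c>S4

Run two small machines in parallel and take their product. One (5 states) tracks whether and how much of `cacb` has been seen; the other (5 states) tracks how much of the suffix `aabc` has currently been matched. Each combined state is a pair, one component from each; accept when both components accept. Equivalent product states are then merged.
With 9 states:
        a   b   c  
>  S0   S0  S0  S1 
   S1   S2  S0  S1 
   S2   S0  S0  S3 
   S3   S2  S4  S1 
   S4   S5  S4  S4 
   S5   S6  S4  S4 
   S6   S6  S7  S4 
   S7   S5  S4  S8 
 * S8   S5  S4  S4 
(> = start, * = accepting)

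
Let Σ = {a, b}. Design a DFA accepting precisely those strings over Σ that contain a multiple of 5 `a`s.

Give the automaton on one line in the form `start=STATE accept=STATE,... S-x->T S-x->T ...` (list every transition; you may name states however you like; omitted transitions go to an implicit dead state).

The only thing that matters is how many `a`s have appeared, reduced mod 5. Use one state per residue: s0 for 0, …, s4 for 4. Reading `a` moves to the next residue; anything else stays put. s0 is accepting.
With 5 states:
        a   b  
>* s0   s1  s0 
   s1   s2  s1 
   s2   s3  s2 
   s3   s4  s3 
   s4   s0  s4 
(> = start, * = accepting)

start=s0 accept=s0 s0-a->s1 s0-b->s0 s1-a->s2 s1-b->s1 s2-a->s3 s2-b->s2 s3-a->s4 s3-b->s3 s4-a->s0 s4-b->s4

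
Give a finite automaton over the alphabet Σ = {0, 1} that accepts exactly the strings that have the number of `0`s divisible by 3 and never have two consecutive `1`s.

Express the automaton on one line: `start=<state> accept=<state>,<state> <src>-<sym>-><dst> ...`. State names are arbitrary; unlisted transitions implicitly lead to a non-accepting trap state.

start=A accept=A,C A-0->B A-1->C B-0->D B-1->E C-0->B C-1->F D-0->A D-1->G E-0->D E-1->F F-0->F F-1->F G-0->A G-1->F

Run two small machines in parallel and take their product. The first has 3 states tracking the count of `0`s modulo 3; the second has 3 states tracking partial matches of the forbidden pattern `11`. A product state is a pair (one from each), accepting exactly when both do. After merging equivalent states the machine shrinks.
A 7-state machine:
       0  1 
>* A   B  C 
   B   D  E 
 * C   B  F 
   D   A  G 
   E   D  F 
   F   F  F 
   G   A  F 
(> = start, * = accepting)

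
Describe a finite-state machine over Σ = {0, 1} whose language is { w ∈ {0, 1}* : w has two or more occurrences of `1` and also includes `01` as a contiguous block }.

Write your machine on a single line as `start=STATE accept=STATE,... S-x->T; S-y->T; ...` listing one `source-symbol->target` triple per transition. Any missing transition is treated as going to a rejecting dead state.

Handle the two conditions separately and then intersect. One (4 states) tracks the count of `1`s, saturating at 3; the other (3 states) tracks whether and how much of `01` has been seen. Each combined state is a pair, one component from each; accept when both components accept.
With 11 states:
          0    1  
>  s0     s1   s2 
   s1     s1   s3 
   s2     s4   s5 
   s3     s3   s6 
   s4     s4   s6 
   s5     s7   s8 
 * s6     s6   s9 
   s7     s7   s9 
   s8    s10   s8 
 * s9     s9   s9 
   s10   s10   s9 
(> = start, * = accepting)

start=s0; accept=s6,s9; s0-0->s1; s0-1->s2; s1-0->s1; s1-1->s3; s2-0->s4; s2-1->s5; s3-0->s3; s3-1->s6; s4-0->s4; s4-1->s6; s5-0->s7; s5-1->s8; s6-0->s6; s6-1->s9; s7-0->s7; s7-1->s9; s8-0->s10; s8-1->s8; s9-0->s9; s9-1->s9; s10-0->s10; s10-1->s9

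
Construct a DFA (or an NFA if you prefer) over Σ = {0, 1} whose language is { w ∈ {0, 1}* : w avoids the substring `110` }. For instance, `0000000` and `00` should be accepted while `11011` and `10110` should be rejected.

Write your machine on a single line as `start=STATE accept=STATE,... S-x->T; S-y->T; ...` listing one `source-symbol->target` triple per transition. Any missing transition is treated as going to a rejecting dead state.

start=q0; accept=q0,q1,q2; q0-0->q0; q0-1->q1; q1-0->q0; q1-1->q2; q2-0->q3; q2-1->q2; q3-0->q3; q3-1->q3

Track partial matches of the forbidden pattern `110`. State q3 is a dead state reached once `110` has occurred; every other state accepts. q0 means no part of `110` is currently matched.
        0   1  
>* q0   q0  q1 
 * q1   q0  q2 
 * q2   q3  q2 
   q3   q3  q3 
(> = start, * = accepting)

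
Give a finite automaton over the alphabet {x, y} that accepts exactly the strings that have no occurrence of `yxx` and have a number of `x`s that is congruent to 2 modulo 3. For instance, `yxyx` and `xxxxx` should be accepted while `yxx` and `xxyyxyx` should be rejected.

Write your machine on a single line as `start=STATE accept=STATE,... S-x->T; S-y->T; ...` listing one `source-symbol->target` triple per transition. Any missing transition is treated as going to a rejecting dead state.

start=s0; accept=s3,s6,s7; s0-x->s1; s0-y->s2; s1-x->s3; s1-y->s4; s2-x->s5; s2-y->s2; s3-x->s0; s3-y->s6; s4-x->s7; s4-y->s4; s5-x->s8; s5-y->s4; s6-x->s9; s6-y->s6; s7-x->s10; s7-y->s6; s8-x->s10; s8-y->s8; s9-x->s11; s9-y->s2; s10-x->s11; s10-y->s10; s11-x->s8; s11-y->s11

Handle the two conditions separately and then intersect. The first has 4 states tracking partial matches of the forbidden pattern `yxx`; the second has 3 states tracking the count of `x`s modulo 3. A product state is a pair (one from each), accepting exactly when both do.
12 states suffice.
          x    y  
>  s0     s1   s2 
   s1     s3   s4 
   s2     s5   s2 
 * s3     s0   s6 
   s4     s7   s4 
   s5     s8   s4 
 * s6     s9   s6 
 * s7    s10   s6 
   s8    s10   s8 
   s9    s11   s2 
   s10   s11  s10 
   s11    s8  s11 
(> = start, * = accepting)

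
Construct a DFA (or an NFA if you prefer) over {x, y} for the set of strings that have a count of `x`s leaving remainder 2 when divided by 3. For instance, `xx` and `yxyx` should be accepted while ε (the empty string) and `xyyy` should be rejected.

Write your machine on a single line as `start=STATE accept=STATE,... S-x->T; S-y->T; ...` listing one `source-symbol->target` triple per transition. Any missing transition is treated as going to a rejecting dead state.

Keep the running count of `x`s modulo 3: each `x` advances along the cycle A → B → C → A while other symbols loop. Accept at C.
A 3-state machine:
       x  y 
>  A   B  A 
   B   C  B 
 * C   A  C 
(> = start, * = accepting)

start=A; accept=C; A-x->B; A-y->A; B-x->C; B-y->B; C-x->A; C-y->C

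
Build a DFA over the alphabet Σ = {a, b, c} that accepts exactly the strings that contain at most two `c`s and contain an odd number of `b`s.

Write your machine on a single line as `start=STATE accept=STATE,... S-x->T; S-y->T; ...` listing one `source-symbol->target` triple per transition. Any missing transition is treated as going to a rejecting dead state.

start=S0; accept=S1,S3,S5; S0-a->S0; S0-b->S1; S0-c->S2; S1-a->S1; S1-b->S0; S1-c->S3; S2-a->S2; S2-b->S3; S2-c->S4; S3-a->S3; S3-b->S2; S3-c->S5; S4-a->S4; S4-b->S5; S4-c->S6; S5-a->S5; S5-b->S4; S5-c->S6; S6-a->S6; S6-b->S6; S6-c->S6

Build one automaton per condition and run them in lockstep. One (4 states) tracks the count of `c`s, saturating at 3; the other (2 states) tracks the count of `b`s modulo 2. Each combined state is a pair, one component from each; accept when both components accept. Equivalent product states are then merged.
A 7-state machine:
        a   b   c  
>  S0   S0  S1  S2 
 * S1   S1  S0  S3 
   S2   S2  S3  S4 
 * S3   S3  S2  S5 
   S4   S4  S5  S6 
 * S5   S5  S4  S6 
   S6   S6  S6  S6 
(> = start, * = accepting)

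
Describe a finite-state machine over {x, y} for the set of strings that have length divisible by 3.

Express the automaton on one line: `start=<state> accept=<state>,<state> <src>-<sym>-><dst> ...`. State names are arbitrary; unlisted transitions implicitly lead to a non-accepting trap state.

start=A accept=A A-x->B A-y->B B-x->C B-y->C C-x->A C-y->A

Only the length mod 3 matters, so use a 3-cycle: from any state, every input symbol moves to the next state, wrapping C back to A. Mark A accepting.
       x  y 
>* A   B  B 
   B   C  C 
   C   A  A 
(> = start, * = accepting)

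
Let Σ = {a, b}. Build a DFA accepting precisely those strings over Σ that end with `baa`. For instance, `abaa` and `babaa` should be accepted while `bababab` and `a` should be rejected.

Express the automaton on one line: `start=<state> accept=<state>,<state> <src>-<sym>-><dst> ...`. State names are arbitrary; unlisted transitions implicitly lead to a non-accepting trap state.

start=q0 accept=q3 q0-a->q0 q0-b->q1 q1-a->q2 q1-b->q1 q2-a->q3 q2-b->q1 q3-a->q0 q3-b->q1

Let each state record the length of the longest suffix of the input read so far that is also a prefix of `baa`. q1 means the last symbol is `b`; q2 means the last 2 symbols are `ba`; q3 means the last 3 symbols are `baa`. Accept only at q3, where the string currently ends in `baa`.
        a   b  
>  q0   q0  q1 
   q1   q2  q1 
   q2   q3  q1 
 * q3   q0  q1 
(> = start, * = accepting)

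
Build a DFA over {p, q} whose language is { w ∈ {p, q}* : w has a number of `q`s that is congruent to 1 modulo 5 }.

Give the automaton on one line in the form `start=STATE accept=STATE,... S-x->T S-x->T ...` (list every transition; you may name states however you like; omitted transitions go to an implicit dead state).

Keep the running count of `q`s modulo 5: each `q` advances along the cycle S0 → S1 → S2 → S3 → S4 → S0 while other symbols loop. Accept at S1.
A 5-state machine:
        p   q  
>  S0   S0  S1 
 * S1   S1  S2 
   S2   S2  S3 
   S3   S3  S4 
   S4   S4  S0 
(> = start, * = accepting)

start=S0 accept=S1 S0-p->S0 S0-q->S1 S1-p->S1 S1-q->S2 S2-p->S2 S2-q->S3 S3-p->S3 S3-q->S4 S4-p->S4 S4-q->S0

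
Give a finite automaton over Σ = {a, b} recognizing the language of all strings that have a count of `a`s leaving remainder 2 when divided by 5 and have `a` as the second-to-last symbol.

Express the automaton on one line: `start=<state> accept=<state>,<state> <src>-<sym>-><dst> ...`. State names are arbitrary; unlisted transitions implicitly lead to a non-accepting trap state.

start=q0 accept=q2,q5 q0-a->q1 q0-b->q0 q1-a->q2 q1-b->q3 q2-a->q4 q2-b->q5 q3-a->q6 q3-b->q3 q4-a->q7 q4-b->q4 q5-a->q4 q5-b->q8 q6-a->q4 q6-b->q5 q7-a->q0 q7-b->q7 q8-a->q4 q8-b->q8

Run two small machines in parallel and take their product. The first has 5 states tracking the count of `a`s modulo 5; the second has 7 states tracking the last 2 symbols read. A product state is a pair (one from each), accepting exactly when both do. After merging equivalent states the machine shrinks.
9 states suffice.
        a   b  
>  q0   q1  q0 
   q1   q2  q3 
 * q2   q4  q5 
   q3   q6  q3 
   q4   q7  q4 
 * q5   q4  q8 
   q6   q4  q5 
   q7   q0  q7 
   q8   q4  q8 
(> = start, * = accepting)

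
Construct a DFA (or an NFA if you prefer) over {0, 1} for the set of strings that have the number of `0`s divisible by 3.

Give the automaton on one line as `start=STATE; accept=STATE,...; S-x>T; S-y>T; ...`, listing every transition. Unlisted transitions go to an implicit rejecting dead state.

start=s0; accept=s0; s0-0>s1; s0-1>s0; s1-0>s2; s1-1>s1; s2-0>s0; s2-1>s2

The only thing that matters is how many `0`s have appeared, reduced mod 3. Use one state per residue: s0 for 0, …, s2 for 2. Reading `0` moves to the next residue; anything else stays put. s0 is accepting.
A 3-state machine:
        0   1  
>* s0   s1  s0 
   s1   s2  s1 
   s2   s0  s2 
(> = start, * = accepting)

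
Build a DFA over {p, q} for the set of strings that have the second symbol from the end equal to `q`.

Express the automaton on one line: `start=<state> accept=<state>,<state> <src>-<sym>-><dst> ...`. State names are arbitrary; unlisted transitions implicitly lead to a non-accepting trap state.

start=S0 accept=S5,S6 S0-p->S1 S0-q->S2 S1-p->S3 S1-q->S4 S2-p->S5 S2-q->S6 S3-p->S3 S3-q->S4 S4-p->S5 S4-q->S6 S5-p->S3 S5-q->S4 S6-p->S5 S6-q->S6

Because acceptance depends on a position counted from the end, the machine has to buffer the most recent 2 symbols. Make each state the string of the last up-to-2 symbols read; on input `x` shift the window left and append `x`. Accept when the buffered window has length 2 and begins with `q`.
7 states suffice.
        p   q  
>  S0   S1  S2 
   S1   S3  S4 
   S2   S5  S6 
   S3   S3  S4 
   S4   S5  S6 
 * S5   S3  S4 
 * S6   S5  S6 
(> = start, * = accepting)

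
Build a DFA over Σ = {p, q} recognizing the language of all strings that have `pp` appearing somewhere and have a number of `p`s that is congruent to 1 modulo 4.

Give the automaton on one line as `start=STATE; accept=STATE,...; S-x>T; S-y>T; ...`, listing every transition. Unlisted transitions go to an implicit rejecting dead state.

start=s0; accept=s8; s0-p>s1; s0-q>s0; s1-p>s2; s1-q>s3; s2-p>s4; s2-q>s2; s3-p>s5; s3-q>s3; s4-p>s6; s4-q>s4; s5-p>s4; s5-q>s7; s6-p>s8; s6-q>s6; s7-p>s9; s7-q>s7; s8-p>s2; s8-q>s8; s9-p>s6; s9-q>s10; s10-p>s11; s10-q>s10; s11-p>s8; s11-q>s0

Run two small machines in parallel and take their product. The first has 3 states tracking whether and how much of `pp` has been seen; the second has 4 states tracking the count of `p`s modulo 4. A product state is a pair (one from each), accepting exactly when both do.
          p    q  
>  s0     s1   s0 
   s1     s2   s3 
   s2     s4   s2 
   s3     s5   s3 
   s4     s6   s4 
   s5     s4   s7 
   s6     s8   s6 
   s7     s9   s7 
 * s8     s2   s8 
   s9     s6  s10 
   s10   s11  s10 
   s11    s8   s0 
(> = start, * = accepting)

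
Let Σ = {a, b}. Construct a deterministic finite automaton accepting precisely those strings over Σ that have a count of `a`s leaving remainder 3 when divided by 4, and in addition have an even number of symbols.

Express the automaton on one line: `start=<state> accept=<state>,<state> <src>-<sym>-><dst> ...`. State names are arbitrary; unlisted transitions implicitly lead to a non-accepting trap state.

Run two small machines in parallel and take their product. The first has 4 states tracking the count of `a`s modulo 4; the second has 2 states tracking the input length modulo 2. A product state is a pair (one from each), accepting exactly when both do.
With 8 states:
        a   b  
>  s0   s1  s2 
   s1   s3  s4 
   s2   s4  s0 
   s3   s5  s6 
   s4   s6  s1 
   s5   s0  s7 
   s6   s7  s3 
 * s7   s2  s5 
(> = start, * = accepting)

start=s0 accept=s7 s0-a->s1 s0-b->s2 s1-a->s3 s1-b->s4 s2-a->s4 s2-b->s0 s3-a->s5 s3-b->s6 s4-a->s6 s4-b->s1 s5-a->s0 s5-b->s7 s6-a->s7 s6-b->s3 s7-a->s2 s7-b->s5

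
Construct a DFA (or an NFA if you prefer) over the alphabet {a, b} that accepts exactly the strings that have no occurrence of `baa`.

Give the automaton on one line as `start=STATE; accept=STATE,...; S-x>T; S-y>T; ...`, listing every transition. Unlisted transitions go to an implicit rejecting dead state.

start=s0; accept=s0,s1,s2; s0-a>s0; s0-b>s1; s1-a>s2; s1-b>s1; s2-a>s3; s2-b>s1; s3-a>s3; s3-b>s3

Track partial matches of the forbidden pattern `baa`. State s3 is a dead state reached once `baa` has occurred; every other state accepts. s0 means no part of `baa` is currently matched.
4 states suffice.
        a   b  
>* s0   s0  s1 
 * s1   s2  s1 
 * s2   s3  s1 
   s3   s3  s3 
(> = start, * = accepting)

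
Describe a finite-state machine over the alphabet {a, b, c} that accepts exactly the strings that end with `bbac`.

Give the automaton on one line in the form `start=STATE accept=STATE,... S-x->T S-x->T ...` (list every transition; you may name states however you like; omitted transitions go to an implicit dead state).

start=q0 accept=q4 q0-a->q0 q0-b->q1 q0-c->q0 q1-a->q0 q1-b->q2 q1-c->q0 q2-a->q3 q2-b->q2 q2-c->q0 q3-a->q0 q3-b->q1 q3-c->q4 q4-a->q0 q4-b->q1 q4-c->q0

Remember how much of `bbac` the current input suffix matches. State q0 means no match yet; q1 means the last symbol is `b`; q2 means the last 2 symbols are `bb`; q3 means the last 3 symbols are `bba`; q4 means the last 4 symbols are `bbac`. Only q4 accepts. On a mismatch, fall back to the longest proper suffix that is still a prefix of `bbac`.
5 states suffice.
        a   b   c  
>  q0   q0  q1  q0 
   q1   q0  q2  q0 
   q2   q3  q2  q0 
   q3   q0  q1  q4 
 * q4   q0  q1  q0 
(> = start, * = accepting)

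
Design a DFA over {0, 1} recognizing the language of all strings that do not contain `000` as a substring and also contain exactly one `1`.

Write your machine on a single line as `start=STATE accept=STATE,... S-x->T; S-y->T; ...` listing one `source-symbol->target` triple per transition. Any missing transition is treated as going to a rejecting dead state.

start=q0; accept=q2,q4,q7; q0-0->q1; q0-1->q2; q1-0->q3; q1-1->q2; q2-0->q4; q2-1->q5; q3-0->q6; q3-1->q2; q4-0->q7; q4-1->q5; q5-0->q8; q5-1->q5; q6-0->q6; q6-1->q9; q7-0->q9; q7-1->q5; q8-0->q10; q8-1->q5; q9-0->q9; q9-1->q11; q10-0->q11; q10-1->q5; q11-0->q11; q11-1->q11

Run two small machines in parallel and take their product. The first has 4 states tracking partial matches of the forbidden pattern `000`; the second has 3 states tracking the count of `1`s, saturating at 2. A product state is a pair (one from each), accepting exactly when both do.
          0    1  
>  q0     q1   q2 
   q1     q3   q2 
 * q2     q4   q5 
   q3     q6   q2 
 * q4     q7   q5 
   q5     q8   q5 
   q6     q6   q9 
 * q7     q9   q5 
   q8    q10   q5 
   q9     q9  q11 
   q10   q11   q5 
   q11   q11  q11 
(> = start, * = accepting)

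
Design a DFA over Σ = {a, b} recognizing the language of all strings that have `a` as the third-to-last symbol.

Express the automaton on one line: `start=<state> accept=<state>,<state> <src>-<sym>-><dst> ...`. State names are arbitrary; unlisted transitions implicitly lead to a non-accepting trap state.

start=s0 accept=s7,s8,s9,s10 s0-a->s1 s0-b->s2 s1-a->s3 s1-b->s4 s2-a->s5 s2-b->s6 s3-a->s7 s3-b->s8 s4-a->s9 s4-b->s10 s5-a->s11 s5-b->s12 s6-a->s13 s6-b->s14 s7-a->s7 s7-b->s8 s8-a->s9 s8-b->s10 s9-a->s11 s9-b->s12 s10-a->s13 s10-b->s14 s11-a->s7 s11-b->s8 s12-a->s9 s12-b->s10 s13-a->s11 s13-b->s12 s14-a->s13 s14-b->s14

Because acceptance depends on a position counted from the end, the machine has to buffer the most recent 3 symbols. Make each state the string of the last up-to-3 symbols read; on input `x` shift the window left and append `x`. Accept when the buffered window has length 3 and begins with `a`.
          a    b  
>  s0     s1   s2 
   s1     s3   s4 
   s2     s5   s6 
   s3     s7   s8 
   s4     s9  s10 
   s5    s11  s12 
   s6    s13  s14 
 * s7     s7   s8 
 * s8     s9  s10 
 * s9    s11  s12 
 * s10   s13  s14 
   s11    s7   s8 
   s12    s9  s10 
   s13   s11  s12 
   s14   s13  s14 
(> = start, * = accepting)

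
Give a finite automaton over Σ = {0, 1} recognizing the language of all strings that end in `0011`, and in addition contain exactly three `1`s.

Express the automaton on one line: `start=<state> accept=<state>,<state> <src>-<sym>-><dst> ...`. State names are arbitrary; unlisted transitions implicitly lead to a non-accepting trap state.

Handle the two conditions separately and then intersect. One (5 states) tracks how much of the suffix `0011` has currently been matched; the other (5 states) tracks the count of `1`s, saturating at 4. Each combined state is a pair, one component from each; accept when both components accept. Minimizing collapses redundant product states.
        0   1  
>  q0   q0  q1 
   q1   q2  q3 
   q2   q4  q3 
   q3   q3  q3 
   q4   q4  q5 
   q5   q3  q6 
 * q6   q3  q3 
(> = start, * = accepting)

start=q0 accept=q6 q0-0->q0 q0-1->q1 q1-0->q2 q1-1->q3 q2-0->q4 q2-1->q3 q3-0->q3 q3-1->q3 q4-0->q4 q4-1->q5 q5-0->q3 q5-1->q6 q6-0->q3 q6-1->q3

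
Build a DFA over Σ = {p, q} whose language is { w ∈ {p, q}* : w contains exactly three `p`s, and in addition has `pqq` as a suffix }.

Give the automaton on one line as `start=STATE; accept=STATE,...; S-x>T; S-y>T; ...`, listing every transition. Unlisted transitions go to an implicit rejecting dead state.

Handle the two conditions separately and then intersect. The first has 5 states tracking the count of `p`s, saturating at 4; the second has 4 states tracking how much of the suffix `pqq` has currently been matched. A product state is a pair (one from each), accepting exactly when both do.
A 17-state machine:
          p    q  
>  s0     s1   s0 
   s1     s2   s3 
   s2     s4   s5 
   s3     s2   s6 
   s4     s7   s8 
   s5     s4   s9 
   s6     s2  s10 
   s7     s7  s11 
   s8     s7  s12 
   s9     s4  s13 
   s10    s2  s10 
   s11    s7  s14 
 * s12    s7  s15 
   s13    s4  s13 
   s14    s7  s16 
   s15    s7  s15 
   s16    s7  s16 
(> = start, * = accepting)

start=s0; accept=s12; s0-p>s1; s0-q>s0; s1-p>s2; s1-q>s3; s2-p>s4; s2-q>s5; s3-p>s2; s3-q>s6; s4-p>s7; s4-q>s8; s5-p>s4; s5-q>s9; s6-p>s2; s6-q>s10; s7-p>s7; s7-q>s11; s8-p>s7; s8-q>s12; s9-p>s4; s9-q>s13; s10-p>s2; s10-q>s10; s11-p>s7; s11-q>s14; s12-p>s7; s12-q>s15; s13-p>s4; s13-q>s13; s14-p>s7; s14-q>s16; s15-p>s7; s15-q>s15; s16-p>s7; s16-q>s16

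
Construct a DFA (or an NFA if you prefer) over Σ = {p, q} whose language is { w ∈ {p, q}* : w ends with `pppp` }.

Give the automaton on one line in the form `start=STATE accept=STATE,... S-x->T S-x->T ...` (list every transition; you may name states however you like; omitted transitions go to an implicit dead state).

Let each state record the length of the longest suffix of the input read so far that is also a prefix of `pppp`. B means the last symbol is `p`; C means the last 2 symbols are `pp`; D means the last 3 symbols are `ppp`; E means the last 4 symbols are `pppp`. Accept only at E, where the string currently ends in `pppp`.
With 5 states:
       p  q 
>  A   B  A 
   B   C  A 
   C   D  A 
   D   E  A 
 * E   E  A 
(> = start, * = accepting)

start=A accept=E A-p->B A-q->A B-p->C B-q->A C-p->D C-q->A D-p->E D-q->A E-p->E E-q->A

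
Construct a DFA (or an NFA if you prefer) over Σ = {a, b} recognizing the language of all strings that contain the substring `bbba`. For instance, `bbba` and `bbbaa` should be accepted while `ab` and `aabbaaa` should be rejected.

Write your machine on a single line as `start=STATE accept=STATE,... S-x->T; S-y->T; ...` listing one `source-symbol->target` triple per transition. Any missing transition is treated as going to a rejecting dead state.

Track how much of `bbba` has been matched so far: state q0 is no progress, q4 is the absorbing accept state reached once `bbba` has occurred. Intermediate states record partial matches; on a mismatch, fall back to the longest reusable overlap.
        a   b  
>  q0   q0  q1 
   q1   q0  q2 
   q2   q0  q3 
   q3   q4  q3 
 * q4   q4  q4 
(> = start, * = accepting)

start=q0; accept=q4; q0-a->q0; q0-b->q1; q1-a->q0; q1-b->q2; q2-a->q0; q2-b->q3; q3-a->q4; q3-b->q3; q4-a->q4; q4-b->q4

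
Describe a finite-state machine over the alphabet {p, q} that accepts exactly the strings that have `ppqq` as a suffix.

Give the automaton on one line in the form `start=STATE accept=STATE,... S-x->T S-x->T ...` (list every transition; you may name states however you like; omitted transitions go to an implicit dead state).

Remember how much of `ppqq` the current input suffix matches. State s0 means no match yet; s1 means the last symbol is `p`; s2 means the last 2 symbols are `pp`; s3 means the last 3 symbols are `ppq`; s4 means the last 4 symbols are `ppqq`. Only s4 accepts. On a mismatch, fall back to the longest proper suffix that is still a prefix of `ppqq`.
5 states suffice.
        p   q  
>  s0   s1  s0 
   s1   s2  s0 
   s2   s2  s3 
   s3   s1  s4 
 * s4   s1  s0 
(> = start, * = accepting)

start=s0 accept=s4 s0-p->s1 s0-q->s0 s1-p->s2 s1-q->s0 s2-p->s2 s2-q->s3 s3-p->s1 s3-q->s4 s4-p->s1 s4-q->s0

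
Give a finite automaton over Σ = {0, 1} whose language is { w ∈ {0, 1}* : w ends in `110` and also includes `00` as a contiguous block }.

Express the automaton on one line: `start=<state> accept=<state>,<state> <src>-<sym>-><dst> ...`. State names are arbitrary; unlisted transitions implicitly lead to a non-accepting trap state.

start=S0 accept=S5 S0-0->S1 S0-1->S0 S1-0->S2 S1-1->S0 S2-0->S2 S2-1->S3 S3-0->S2 S3-1->S4 S4-0->S5 S4-1->S4 S5-0->S2 S5-1->S3

Handle the two conditions separately and then intersect. One (4 states) tracks how much of the suffix `110` has currently been matched; the other (3 states) tracks whether and how much of `00` has been seen. Each combined state is a pair, one component from each; accept when both components accept. Minimizing collapses redundant product states.
With 6 states:
        0   1  
>  S0   S1  S0 
   S1   S2  S0 
   S2   S2  S3 
   S3   S2  S4 
   S4   S5  S4 
 * S5   S2  S3 
(> = start, * = accepting)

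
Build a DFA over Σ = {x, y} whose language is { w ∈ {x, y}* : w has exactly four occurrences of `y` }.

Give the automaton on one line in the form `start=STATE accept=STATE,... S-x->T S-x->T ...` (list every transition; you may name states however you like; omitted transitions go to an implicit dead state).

start=S0 accept=S4 S0-x->S0 S0-y->S1 S1-x->S1 S1-y->S2 S2-x->S2 S2-y->S3 S3-x->S3 S3-y->S4 S4-x->S4 S4-y->S5 S5-x->S5 S5-y->S5

Count `y`s, saturating at 5: states S0 through S4 mean 0 through 4 `y`s seen; S5 means more than 4. Each `y` increments (capped at S5); other symbols loop. Accept from {S4}.
6 states suffice.
        x   y  
>  S0   S0  S1 
   S1   S1  S2 
   S2   S2  S3 
   S3   S3  S4 
 * S4   S4  S5 
   S5   S5  S5 
(> = start, * = accepting)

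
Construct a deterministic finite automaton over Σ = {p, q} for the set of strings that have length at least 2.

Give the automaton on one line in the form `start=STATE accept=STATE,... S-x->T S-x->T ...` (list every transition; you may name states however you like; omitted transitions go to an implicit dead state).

start=A accept=C,D A-p->B A-q->B B-p->C B-q->C C-p->D C-q->D D-p->D D-q->D

We only need to distinguish lengths 0, 1, …, 2, and '>2'. Chain A → B → C → D on every symbol, with D looping. Accepting states: {C, D}.
A 4-state machine:
       p  q 
>  A   B  B 
   B   C  C 
 * C   D  D 
 * D   D  D 
(> = start, * = accepting)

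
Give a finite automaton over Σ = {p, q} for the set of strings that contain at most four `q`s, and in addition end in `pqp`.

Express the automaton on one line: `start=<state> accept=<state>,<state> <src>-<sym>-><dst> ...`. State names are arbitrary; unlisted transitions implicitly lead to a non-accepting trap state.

start=s0 accept=s6,s10,s14,s18 s0-p->s1 s0-q->s2 s1-p->s1 s1-q->s3 s2-p->s4 s2-q->s5 s3-p->s6 s3-q->s5 s4-p->s4 s4-q->s7 s5-p->s8 s5-q->s9 s6-p->s4 s6-q->s7 s7-p->s10 s7-q->s9 s8-p->s8 s8-q->s11 s9-p->s12 s9-q->s13 s10-p->s8 s10-q->s11 s11-p->s14 s11-q->s13 s12-p->s12 s12-q->s15 s13-p->s16 s13-q->s17 s14-p->s12 s14-q->s15 s15-p->s18 s15-q->s17 s16-p->s16 s16-q->s19 s17-p->s20 s17-q->s17 s18-p->s16 s18-q->s19 s19-p->s21 s19-q->s17 s20-p->s20 s20-q->s19 s21-p->s20 s21-q->s19

Run two small machines in parallel and take their product. The first has 6 states tracking the count of `q`s, saturating at 5; the second has 4 states tracking how much of the suffix `pqp` has currently been matched. A product state is a pair (one from each), accepting exactly when both do.
22 states suffice.
          p    q  
>  s0     s1   s2 
   s1     s1   s3 
   s2     s4   s5 
   s3     s6   s5 
   s4     s4   s7 
   s5     s8   s9 
 * s6     s4   s7 
   s7    s10   s9 
   s8     s8  s11 
   s9    s12  s13 
 * s10    s8  s11 
   s11   s14  s13 
   s12   s12  s15 
   s13   s16  s17 
 * s14   s12  s15 
   s15   s18  s17 
   s16   s16  s19 
   s17   s20  s17 
 * s18   s16  s19 
   s19   s21  s17 
   s20   s20  s19 
   s21   s20  s19 
(> = start, * = accepting)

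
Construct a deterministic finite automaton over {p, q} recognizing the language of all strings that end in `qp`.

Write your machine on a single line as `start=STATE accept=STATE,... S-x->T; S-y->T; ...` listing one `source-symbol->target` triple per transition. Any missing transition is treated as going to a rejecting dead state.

Let each state record the length of the longest suffix of the input read so far that is also a prefix of `qp`. B means the last symbol is `q`; C means the last 2 symbols are `qp`. Accept only at C, where the string currently ends in `qp`.
With 3 states:
       p  q 
>  A   A  B 
   B   C  B 
 * C   A  B 
(> = start, * = accepting)

start=A; accept=C; A-p->A; A-q->B; B-p->C; B-q->B; C-p->A; C-q->B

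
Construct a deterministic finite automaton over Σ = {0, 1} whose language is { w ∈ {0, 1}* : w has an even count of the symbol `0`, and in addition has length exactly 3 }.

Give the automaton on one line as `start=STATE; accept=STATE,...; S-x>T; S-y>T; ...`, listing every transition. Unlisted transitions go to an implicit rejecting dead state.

start=A; accept=G; A-0>B; A-1>C; B-0>D; B-1>E; C-0>E; C-1>D; D-0>F; D-1>G; E-0>G; E-1>F; F-0>F; F-1>F; G-0>F; G-1>F

Build one automaton per condition and run them in lockstep. The first has 2 states tracking the count of `0`s modulo 2; the second has 5 states tracking the input length, saturating at 4. A product state is a pair (one from each), accepting exactly when both do. Minimizing collapses redundant product states.
7 states suffice.
       0  1 
>  A   B  C 
   B   D  E 
   C   E  D 
   D   F  G 
   E   G  F 
   F   F  F 
 * G   F  F 
(> = start, * = accepting)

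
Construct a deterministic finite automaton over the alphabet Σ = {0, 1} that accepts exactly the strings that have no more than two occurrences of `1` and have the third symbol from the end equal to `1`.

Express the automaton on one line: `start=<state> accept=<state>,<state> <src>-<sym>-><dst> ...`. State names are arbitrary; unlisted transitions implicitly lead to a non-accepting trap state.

start=A accept=E,F,G,L A-0->A A-1->B B-0->C B-1->D C-0->E C-1->F D-0->G D-1->H E-0->I E-1->J F-0->K F-1->H G-0->L G-1->H H-0->H H-1->H I-0->I I-1->J J-0->K J-1->H K-0->L K-1->H L-0->H L-1->H

Run two small machines in parallel and take their product. The first has 4 states tracking the count of `1`s, saturating at 3; the second has 15 states tracking the last 3 symbols read. A product state is a pair (one from each), accepting exactly when both do. After merging equivalent states the machine shrinks.
With 12 states:
       0  1 
>  A   A  B 
   B   C  D 
   C   E  F 
   D   G  H 
 * E   I  J 
 * F   K  H 
 * G   L  H 
   H   H  H 
   I   I  J 
   J   K  H 
   K   L  H 
 * L   H  H 
(> = start, * = accepting)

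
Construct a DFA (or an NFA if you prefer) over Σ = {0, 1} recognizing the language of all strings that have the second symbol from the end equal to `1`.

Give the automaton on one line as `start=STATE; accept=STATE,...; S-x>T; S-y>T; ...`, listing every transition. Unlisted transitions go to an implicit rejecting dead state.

Because acceptance depends on a position counted from the end, the machine has to buffer the most recent 2 symbols. Make each state the string of the last up-to-2 symbols read; on input `x` shift the window left and append `x`. Accept when the buffered window has length 2 and begins with `1`.
        0   1  
>  q0   q1  q2 
   q1   q3  q4 
   q2   q5  q6 
   q3   q3  q4 
   q4   q5  q6 
 * q5   q3  q4 
 * q6   q5  q6 
(> = start, * = accepting)

start=q0; accept=q5,q6; q0-0>q1; q0-1>q2; q1-0>q3; q1-1>q4; q2-0>q5; q2-1>q6; q3-0>q3; q3-1>q4; q4-0>q5; q4-1>q6; q5-0>q3; q5-1>q4; q6-0>q5; q6-1>q6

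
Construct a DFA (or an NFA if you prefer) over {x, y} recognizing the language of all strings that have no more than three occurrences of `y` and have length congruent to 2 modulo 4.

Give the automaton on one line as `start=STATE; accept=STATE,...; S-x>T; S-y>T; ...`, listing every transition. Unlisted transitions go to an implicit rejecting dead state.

start=q0; accept=q3,q4,q5,q17; q0-x>q1; q0-y>q2; q1-x>q3; q1-y>q4; q2-x>q4; q2-y>q5; q3-x>q6; q3-y>q7; q4-x>q7; q4-y>q8; q5-x>q8; q5-y>q9; q6-x>q0; q6-y>q10; q7-x>q10; q7-y>q11; q8-x>q11; q8-y>q12; q9-x>q12; q9-y>q13; q10-x>q2; q10-y>q14; q11-x>q14; q11-y>q15; q12-x>q15; q12-y>q16; q13-x>q16; q13-y>q16; q14-x>q5; q14-y>q17; q15-x>q17; q15-y>q18; q16-x>q18; q16-y>q18; q17-x>q9; q17-y>q19; q18-x>q19; q18-y>q19; q19-x>q13; q19-y>q13

Handle the two conditions separately and then intersect. One (5 states) tracks the count of `y`s, saturating at 4; the other (4 states) tracks the input length modulo 4. Each combined state is a pair, one component from each; accept when both components accept.
20 states suffice.
          x    y  
>  q0     q1   q2 
   q1     q3   q4 
   q2     q4   q5 
 * q3     q6   q7 
 * q4     q7   q8 
 * q5     q8   q9 
   q6     q0  q10 
   q7    q10  q11 
   q8    q11  q12 
   q9    q12  q13 
   q10    q2  q14 
   q11   q14  q15 
   q12   q15  q16 
   q13   q16  q16 
   q14    q5  q17 
   q15   q17  q18 
   q16   q18  q18 
 * q17    q9  q19 
   q18   q19  q19 
   q19   q13  q13 
(> = start, * = accepting)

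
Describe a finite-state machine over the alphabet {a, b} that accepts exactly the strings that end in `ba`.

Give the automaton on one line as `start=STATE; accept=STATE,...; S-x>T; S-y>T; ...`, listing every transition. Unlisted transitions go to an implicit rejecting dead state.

Remember how much of `ba` the current input suffix matches. State s0 means no match yet; s1 means the last symbol is `b`; s2 means the last 2 symbols are `ba`. Only s2 accepts. On a mismatch, fall back to the longest proper suffix that is still a prefix of `ba`.
3 states suffice.
        a   b  
>  s0   s0  s1 
   s1   s2  s1 
 * s2   s0  s1 
(> = start, * = accepting)

start=s0; accept=s2; s0-a>s0; s0-b>s1; s1-a>s2; s1-b>s1; s2-a>s0; s2-b>s1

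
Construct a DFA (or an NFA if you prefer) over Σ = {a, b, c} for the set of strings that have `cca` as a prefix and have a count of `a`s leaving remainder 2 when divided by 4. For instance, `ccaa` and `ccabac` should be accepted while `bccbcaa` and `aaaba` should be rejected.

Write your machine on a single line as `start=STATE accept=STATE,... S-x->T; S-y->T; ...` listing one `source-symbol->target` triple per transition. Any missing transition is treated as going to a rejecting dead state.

start=s0; accept=s8; s0-a->s1; s0-b->s2; s0-c->s3; s1-a->s4; s1-b->s1; s1-c->s1; s2-a->s1; s2-b->s2; s2-c->s2; s3-a->s1; s3-b->s2; s3-c->s5; s4-a->s6; s4-b->s4; s4-c->s4; s5-a->s7; s5-b->s2; s5-c->s2; s6-a->s2; s6-b->s6; s6-c->s6; s7-a->s8; s7-b->s7; s7-c->s7; s8-a->s9; s8-b->s8; s8-c->s8; s9-a->s10; s9-b->s9; s9-c->s9; s10-a->s7; s10-b->s10; s10-c->s10

Build one automaton per condition and run them in lockstep. One (5 states) tracks whether the input so far still matches the prefix `cca`; the other (4 states) tracks the count of `a`s modulo 4. Each combined state is a pair, one component from each; accept when both components accept.
With 11 states:
          a    b    c  
>  s0     s1   s2   s3 
   s1     s4   s1   s1 
   s2     s1   s2   s2 
   s3     s1   s2   s5 
   s4     s6   s4   s4 
   s5     s7   s2   s2 
   s6     s2   s6   s6 
   s7     s8   s7   s7 
 * s8     s9   s8   s8 
   s9    s10   s9   s9 
   s10    s7  s10  s10 
(> = start, * = accepting)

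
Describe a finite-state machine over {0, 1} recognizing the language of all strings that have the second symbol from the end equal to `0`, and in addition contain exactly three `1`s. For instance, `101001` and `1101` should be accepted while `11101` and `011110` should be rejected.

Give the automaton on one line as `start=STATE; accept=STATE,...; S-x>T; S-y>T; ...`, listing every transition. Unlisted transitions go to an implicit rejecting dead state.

Run two small machines in parallel and take their product. One (7 states) tracks the last 2 symbols read; the other (5 states) tracks the count of `1`s, saturating at 4. Each combined state is a pair, one component from each; accept when both components accept.
With 19 states:
          0    1  
>  s0     s1   s2 
   s1     s3   s4 
   s2     s5   s6 
   s3     s3   s4 
   s4     s5   s6 
   s5     s7   s8 
   s6     s9  s10 
   s7     s7   s8 
   s8     s9  s10 
   s9    s11  s12 
   s10   s13  s14 
   s11   s11  s12 
 * s12   s13  s14 
   s13   s15  s16 
   s14   s17  s14 
 * s15   s15  s16 
   s16   s17  s14 
   s17   s18  s16 
   s18   s18  s16 
(> = start, * = accepting)

start=s0; accept=s12,s15; s0-0>s1; s0-1>s2; s1-0>s3; s1-1>s4; s2-0>s5; s2-1>s6; s3-0>s3; s3-1>s4; s4-0>s5; s4-1>s6; s5-0>s7; s5-1>s8; s6-0>s9; s6-1>s10; s7-0>s7; s7-1>s8; s8-0>s9; s8-1>s10; s9-0>s11; s9-1>s12; s10-0>s13; s10-1>s14; s11-0>s11; s11-1>s12; s12-0>s13; s12-1>s14; s13-0>s15; s13-1>s16; s14-0>s17; s14-1>s14; s15-0>s15; s15-1>s16; s16-0>s17; s16-1>s14; s17-0>s18; s17-1>s16; s18-0>s18; s18-1>s16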